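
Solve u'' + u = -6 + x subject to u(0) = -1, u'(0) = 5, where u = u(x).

u = -6 + x + 4*sin(x) + 5*cos(x)

Characteristic equation r² + 1 = 0 has discriminant (0)² - 4·(1) = -4 < 0, so r = ± i.
Hence u_h = C1*cos(x) + C2*sin(x).
For the particular solution try u_p = A0 + A1*x. Substituting and matching coefficients of each power of x gives A0 = -6, A1 = 1, so u_p = -6 + x.
General solution: u = -6 + x + C1*cos(x) + C2*sin(x).
Apply the initial conditions: u(0) = -6 + C1 = -1 and u'(0) = 1 + C2 = 5. Solving gives C1 = 5, C2 = 4.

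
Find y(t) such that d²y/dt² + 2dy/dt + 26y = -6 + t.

Characteristic equation r² + 2r + 26 = 0 has discriminant (2)² - 4·(26) = -100 < 0, so r = -1 ± 5i.
Hence y_h = C1*cos(5*t)*exp(-t) + C2*exp(-t)*sin(5*t).
For the particular solution try y_p = A0 + A1*t. Substituting and matching coefficients of each power of t gives A0 = -79/338, A1 = 1/26, so y_p = -79/338 + t/26.

y = -79/338 + t/26 + C1*cos(5*t)*exp(-t) + C2*exp(-t)*sin(5*t)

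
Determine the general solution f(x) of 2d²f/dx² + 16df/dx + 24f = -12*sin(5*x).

f = 78*sin(5*x)/1769 + 240*cos(5*x)/1769 + C1*exp(-6*x) + C2*exp(-2*x)

Divide through by 2: f'' + 8f' + 12f = -6*sin(5*x).
Characteristic equation r² + 8r + 12 = 0 factors as (r + 6)(r + 2) = 0, so r = -6, -2.
Hence f_h = C1*exp(-6*x) + C2*exp(-2*x).
Try f_p = A*cos(5*x) + B*sin(5*x). Substituting and equating the coefficients of cos(5x) and sin(5x) gives A = 240/1769, B = 78/1769, so f_p = 78*sin(5*x)/1769 + 240*cos(5*x)/1769.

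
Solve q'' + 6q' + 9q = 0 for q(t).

Characteristic equation r² + 6r + 9 = 0 has discriminant (6)² - 4·(9) = 0, so r = -3 is a repeated root.
Hence q_h = (C1 + C2*t)*exp(-3*t).

q = C1*exp(-3*t) + C2*t*exp(-3*t)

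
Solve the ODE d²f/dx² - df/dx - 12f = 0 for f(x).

f = C1*exp(4*x) + C2*exp(-3*x)

Characteristic equation r² - r - 12 = 0 factors as (r - 4)(r + 3) = 0, so r = 4, -3.
Hence f_h = C1*exp(4*x) + C2*exp(-3*x).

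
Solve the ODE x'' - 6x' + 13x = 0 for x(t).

x = C1*cos(2*t)*exp(3*t) + C2*exp(3*t)*sin(2*t)

Characteristic equation r² - 6r + 13 = 0 has discriminant (-6)² - 4·(13) = -16 < 0, so r = 3 ± 2i.
Hence x_h = C1*cos(2*t)*exp(3*t) + C2*exp(3*t)*sin(2*t).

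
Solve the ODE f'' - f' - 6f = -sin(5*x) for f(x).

Characteristic equation r² - r - 6 = 0 factors as (r + 2)(r - 3) = 0, so r = -2, 3.
Hence f_h = C1*exp(-2*x) + C2*exp(3*x).
Try f_p = A*cos(5*x) + B*sin(5*x). Substituting and equating the coefficients of cos(5x) and sin(5x) gives A = -5/986, B = 31/986, so f_p = -5*cos(5*x)/986 + 31*sin(5*x)/986.

f = -5*cos(5*x)/986 + 31*sin(5*x)/986 + C1*exp(-2*x) + C2*exp(3*x)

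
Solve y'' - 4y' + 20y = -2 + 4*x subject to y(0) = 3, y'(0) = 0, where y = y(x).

Characteristic equation r² - 4r + 20 = 0 has discriminant (-4)² - 4·(20) = -64 < 0, so r = 2 ± 4i.
Hence y_h = C1*cos(4*x)*exp(2*x) + C2*exp(2*x)*sin(4*x).
For the particular solution try y_p = A0 + A1*x. Substituting and matching coefficients of each power of x gives A0 = -3/50, A1 = 1/5, so y_p = -3/50 + x/5.
General solution: y = -3/50 + x/5 + C1*cos(4*x)*exp(2*x) + C2*exp(2*x)*sin(4*x).
Apply the initial conditions: y(0) = -3/50 + C1 = 3 and y'(0) = 1/5 + 2*C1 + 4*C2 = 0. Solving gives C1 = 153/50, C2 = -79/50.

y = -3/50 + x/5 - 79*exp(2*x)*sin(4*x)/50 + 153*cos(4*x)*exp(2*x)/50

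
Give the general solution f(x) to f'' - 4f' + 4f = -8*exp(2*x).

Characteristic equation r² - 4r + 4 = 0 has discriminant (-4)² - 4·(4) = 0, so r = 2 is a repeated root.
Hence f_h = (C1 + C2*x)*exp(2*x).
Since exp(2*x) solves the homogeneous equation (r = 2 is a root of multiplicity 2), multiply the trial by x^2. Try f_p = A*x^2*exp(2*x). Substituting into the equation and dividing by exp(2*x) gives A = -4, so f_p = -4*x^2*exp(2*x).

f = C1*exp(2*x) - 4*x**2*exp(2*x) + C2*x*exp(2*x)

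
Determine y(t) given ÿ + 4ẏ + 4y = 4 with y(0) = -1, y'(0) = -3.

y = 1 - 2*exp(-2*t) - 7*t*exp(-2*t)

Characteristic equation r² + 4r + 4 = 0 has discriminant (4)² - 4·(4) = 0, so r = -2 is a repeated root.
Hence y_h = (C1 + C2*t)*exp(-2*t).
For the particular solution try y_p = A0. Substituting and matching coefficients of each power of t gives A0 = 1, so y_p = 1.
General solution: y = 1 + C1*exp(-2*t) + C2*t*exp(-2*t).
Apply the initial conditions: y(0) = 1 + C1 = -1 and y'(0) = C2 - 2*C1 = -3. Solving gives C1 = -2, C2 = -7.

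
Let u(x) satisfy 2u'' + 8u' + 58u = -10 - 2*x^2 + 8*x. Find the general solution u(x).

Divide through by 2: u'' + 4u' + 29u = -5 - x^2 + 4*x.
Characteristic equation r² + 4r + 29 = 0 has discriminant (4)² - 4·(29) = -100 < 0, so r = -2 ± 5i.
Hence u_h = C1*cos(5*x)*exp(-2*x) + C2*exp(-2*x)*sin(5*x).
For the particular solution try u_p = A0 + A1*x + A2*x^2. Substituting and matching coefficients of each power of x gives A0 = -4643/24389, A1 = 124/841, A2 = -1/29, so u_p = -4643/24389 - x^2/29 + 124*x/841.

u = -4643/24389 - x**2/29 + 124*x/841 + C1*cos(5*x)*exp(-2*x) + C2*exp(-2*x)*sin(5*x)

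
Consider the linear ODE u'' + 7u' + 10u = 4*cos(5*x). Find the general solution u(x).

u = -6*cos(5*x)/145 + 14*sin(5*x)/145 + C1*exp(-5*x) + C2*exp(-2*x)

Characteristic equation r² + 7r + 10 = 0 factors as (r + 5)(r + 2) = 0, so r = -5, -2.
Hence u_h = C1*exp(-5*x) + C2*exp(-2*x).
Try u_p = A*cos(5*x) + B*sin(5*x). Substituting and equating the coefficients of cos(5x) and sin(5x) gives A = -6/145, B = 14/145, so u_p = -6*cos(5*x)/145 + 14*sin(5*x)/145.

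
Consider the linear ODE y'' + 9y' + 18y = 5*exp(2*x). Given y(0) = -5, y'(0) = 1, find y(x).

y = -10*exp(-3*x) + exp(2*x)/8 + 39*exp(-6*x)/8

Characteristic equation r² + 9r + 18 = 0 factors as (r + 3)(r + 6) = 0, so r = -3, -6.
Hence y_h = C1*exp(-3*x) + C2*exp(-6*x).
Try y_p = A*exp(2*x). Substituting into the equation and dividing by exp(2*x) gives A = 1/8, so y_p = exp(2*x)/8.
General solution: y = exp(2*x)/8 + C1*exp(-3*x) + C2*exp(-6*x).
Apply the initial conditions: y(0) = 1/8 + C1 + C2 = -5 and y'(0) = 1/4 - 6*C2 - 3*C1 = 1. Solving gives C1 = -10, C2 = 39/8.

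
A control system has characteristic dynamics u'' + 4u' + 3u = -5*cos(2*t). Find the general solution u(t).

u = -8*sin(2*t)/13 + cos(2*t)/13 + C1*exp(-3*t) + C2*exp(-t)

Characteristic equation r² + 4r + 3 = 0 factors as (r + 3)(r + 1) = 0, so r = -3, -1.
Hence u_h = C1*exp(-3*t) + C2*exp(-t).
Try u_p = A*cos(2*t) + B*sin(2*t). Substituting and equating the coefficients of cos(2t) and sin(2t) gives A = 1/13, B = -8/13, so u_p = -8*sin(2*t)/13 + cos(2*t)/13.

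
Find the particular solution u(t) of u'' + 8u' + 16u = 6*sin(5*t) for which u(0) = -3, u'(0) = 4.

u = -4803*exp(-4*t)/1681 - 240*cos(5*t)/1681 - 54*sin(5*t)/1681 - 298*t*exp(-4*t)/41

Characteristic equation r² + 8r + 16 = 0 has discriminant (8)² - 4·(16) = 0, so r = -4 is a repeated root.
Hence u_h = (C1 + C2*t)*exp(-4*t).
Try u_p = A*cos(5*t) + B*sin(5*t). Substituting and equating the coefficients of cos(5t) and sin(5t) gives A = -240/1681, B = -54/1681, so u_p = -240*cos(5*t)/1681 - 54*sin(5*t)/1681.
General solution: u = -240*cos(5*t)/1681 - 54*sin(5*t)/1681 + C1*exp(-4*t) + C2*t*exp(-4*t).
Apply the initial conditions: u(0) = -240/1681 + C1 = -3 and u'(0) = -270/1681 + C2 - 4*C1 = 4. Solving gives C1 = -4803/1681, C2 = -298/41.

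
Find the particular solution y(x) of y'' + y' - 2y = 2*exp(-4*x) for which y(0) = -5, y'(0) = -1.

y = -53*exp(x)/15 - 5*exp(-2*x)/3 + exp(-4*x)/5

Characteristic equation r² + r - 2 = 0 factors as (r - 1)(r + 2) = 0, so r = 1, -2.
Hence y_h = C1*exp(x) + C2*exp(-2*x).
Try y_p = A*exp(-4*x). Substituting into the equation and dividing by exp(-4*x) gives A = 1/5, so y_p = exp(-4*x)/5.
General solution: y = exp(-4*x)/5 + C1*exp(x) + C2*exp(-2*x).
Apply the initial conditions: y(0) = 1/5 + C1 + C2 = -5 and y'(0) = -4/5 + C1 - 2*C2 = -1. Solving gives C1 = -53/15, C2 = -5/3.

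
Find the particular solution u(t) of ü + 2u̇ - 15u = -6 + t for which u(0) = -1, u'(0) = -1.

Characteristic equation r² + 2r - 15 = 0 factors as (r + 5)(r - 3) = 0, so r = -5, 3.
Hence u_h = C1*exp(-5*t) + C2*exp(3*t).
For the particular solution try u_p = A0 + A1*t. Substituting and matching coefficients of each power of t gives A0 = 88/225, A1 = -1/15, so u_p = 88/225 - t/15.
General solution: u = 88/225 - t/15 + C1*exp(-5*t) + C2*exp(3*t).
Apply the initial conditions: u(0) = 88/225 + C1 + C2 = -1 and u'(0) = -1/15 - 5*C1 + 3*C2 = -1. Solving gives C1 = -81/200, C2 = -71/72.

u = 88/225 - 81*exp(-5*t)/200 - 71*exp(3*t)/72 - t/15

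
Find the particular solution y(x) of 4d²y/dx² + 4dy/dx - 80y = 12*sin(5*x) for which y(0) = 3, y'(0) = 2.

y = -27*sin(5*x)/410 - 3*cos(5*x)/410 + 97*exp(-5*x)/90 + 712*exp(4*x)/369

Divide through by 4: y'' + y' - 20y = 3*sin(5*x).
Characteristic equation r² + r - 20 = 0 factors as (r - 4)(r + 5) = 0, so r = 4, -5.
Hence y_h = C1*exp(4*x) + C2*exp(-5*x).
Try y_p = A*cos(5*x) + B*sin(5*x). Substituting and equating the coefficients of cos(5x) and sin(5x) gives A = -3/410, B = -27/410, so y_p = -27*sin(5*x)/410 - 3*cos(5*x)/410.
General solution: y = -27*sin(5*x)/410 - 3*cos(5*x)/410 + C1*exp(4*x) + C2*exp(-5*x).
Apply the initial conditions: y(0) = -3/410 + C1 + C2 = 3 and y'(0) = -27/82 - 5*C2 + 4*C1 = 2. Solving gives C1 = 712/369, C2 = 97/90.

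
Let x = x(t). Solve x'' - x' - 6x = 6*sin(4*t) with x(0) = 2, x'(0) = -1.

Characteristic equation r² - r - 6 = 0 factors as (r - 3)(r + 2) = 0, so r = 3, -2.
Hence x_h = C1*exp(3*t) + C2*exp(-2*t).
Try x_p = A*cos(4*t) + B*sin(4*t). Substituting and equating the coefficients of cos(4t) and sin(4t) gives A = 6/125, B = -33/125, so x_p = -33*sin(4*t)/125 + 6*cos(4*t)/125.
General solution: x = -33*sin(4*t)/125 + 6*cos(4*t)/125 + C1*exp(3*t) + C2*exp(-2*t).
Apply the initial conditions: x(0) = 6/125 + C1 + C2 = 2 and x'(0) = -132/125 - 2*C2 + 3*C1 = -1. Solving gives C1 = 99/125, C2 = 29/25.

x = -33*sin(4*t)/125 + 6*cos(4*t)/125 + 29*exp(-2*t)/25 + 99*exp(3*t)/125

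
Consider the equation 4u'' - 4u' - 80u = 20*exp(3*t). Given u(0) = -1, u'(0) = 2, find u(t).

Divide through by 4: u'' - u' - 20u = 5*exp(3*t).
Characteristic equation r² - r - 20 = 0 factors as (r - 5)(r + 4) = 0, so r = 5, -4.
Hence u_h = C1*exp(5*t) + C2*exp(-4*t).
Try u_p = A*exp(3*t). Substituting into the equation and dividing by exp(3*t) gives A = -5/14, so u_p = -5*exp(3*t)/14.
General solution: u = -5*exp(3*t)/14 + C1*exp(5*t) + C2*exp(-4*t).
Apply the initial conditions: u(0) = -5/14 + C1 + C2 = -1 and u'(0) = -15/14 - 4*C2 + 5*C1 = 2. Solving gives C1 = 1/18, C2 = -44/63.

u = -44*exp(-4*t)/63 - 5*exp(3*t)/14 + exp(5*t)/18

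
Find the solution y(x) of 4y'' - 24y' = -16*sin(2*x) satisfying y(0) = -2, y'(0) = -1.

y = -3/2 - 3*cos(2*x)/10 - exp(6*x)/5 + sin(2*x)/10

Divide through by 4: y'' - 6y' = -4*sin(2*x).
Characteristic equation r² - 6r = 0 factors as (r - 6)r = 0, so r = 6, 0.
Hence y_h = C1*exp(6*x) + C2.
Try y_p = A*cos(2*x) + B*sin(2*x). Substituting and equating the coefficients of cos(2x) and sin(2x) gives A = -3/10, B = 1/10, so y_p = -3*cos(2*x)/10 + sin(2*x)/10.
General solution: y = C2 - 3*cos(2*x)/10 + sin(2*x)/10 + C1*exp(6*x).
Apply the initial conditions: y(0) = -3/10 + C1 + C2 = -2 and y'(0) = 1/5 + 6*C1 = -1. Solving gives C1 = -1/5, C2 = -3/2.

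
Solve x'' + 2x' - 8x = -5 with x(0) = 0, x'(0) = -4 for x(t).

x = 5/8 - 13*exp(2*t)/12 + 11*exp(-4*t)/24

Characteristic equation r² + 2r - 8 = 0 factors as (r + 4)(r - 2) = 0, so r = -4, 2.
Hence x_h = C1*exp(-4*t) + C2*exp(2*t).
For the particular solution try x_p = A0. Substituting and matching coefficients of each power of t gives A0 = 5/8, so x_p = 5/8.
General solution: x = 5/8 + C1*exp(-4*t) + C2*exp(2*t).
Apply the initial conditions: x(0) = 5/8 + C1 + C2 = 0 and x'(0) = -4*C1 + 2*C2 = -4. Solving gives C1 = 11/24, C2 = -13/12.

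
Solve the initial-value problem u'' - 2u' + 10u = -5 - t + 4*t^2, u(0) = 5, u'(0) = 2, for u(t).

u = -71/125 + 2*t**2/5 + 3*t/50 - 907*exp(t)*sin(3*t)/750 + 696*cos(3*t)*exp(t)/125

Characteristic equation r² - 2r + 10 = 0 has discriminant (-2)² - 4·(10) = -36 < 0, so r = 1 ± 3i.
Hence u_h = C1*cos(3*t)*exp(t) + C2*exp(t)*sin(3*t).
For the particular solution try u_p = A0 + A1*t + A2*t^2. Substituting and matching coefficients of each power of t gives A0 = -71/125, A1 = 3/50, A2 = 2/5, so u_p = -71/125 + 2*t^2/5 + 3*t/50.
General solution: u = -71/125 + 2*t^2/5 + 3*t/50 + C1*cos(3*t)*exp(t) + C2*exp(t)*sin(3*t).
Apply the initial conditions: u(0) = -71/125 + C1 = 5 and u'(0) = 3/50 + C1 + 3*C2 = 2. Solving gives C1 = 696/125, C2 = -907/750.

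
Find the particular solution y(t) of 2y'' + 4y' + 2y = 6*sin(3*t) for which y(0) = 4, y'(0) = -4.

Divide through by 2: y'' + 2y' + y = 3*sin(3*t).
Characteristic equation r² + 2r + 1 = 0 has discriminant (2)² - 4·(1) = 0, so r = -1 is a repeated root.
Hence y_h = (C1 + C2*t)*exp(-t).
Try y_p = A*cos(3*t) + B*sin(3*t). Substituting and equating the coefficients of cos(3t) and sin(3t) gives A = -9/50, B = -6/25, so y_p = -9*cos(3*t)/50 - 6*sin(3*t)/25.
General solution: y = -9*cos(3*t)/50 - 6*sin(3*t)/25 + C1*exp(-t) + C2*t*exp(-t).
Apply the initial conditions: y(0) = -9/50 + C1 = 4 and y'(0) = -18/25 + C2 - C1 = -4. Solving gives C1 = 209/50, C2 = 9/10.

y = -9*cos(3*t)/50 - 6*sin(3*t)/25 + 209*exp(-t)/50 + 9*t*exp(-t)/10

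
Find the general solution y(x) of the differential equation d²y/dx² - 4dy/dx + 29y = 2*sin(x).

y = cos(x)/100 + 7*sin(x)/100 + C1*cos(5*x)*exp(2*x) + C2*exp(2*x)*sin(5*x)

Characteristic equation r² - 4r + 29 = 0 has discriminant (-4)² - 4·(29) = -100 < 0, so r = 2 ± 5i.
Hence y_h = C1*cos(5*x)*exp(2*x) + C2*exp(2*x)*sin(5*x).
Try y_p = A*cos(x) + B*sin(x). Substituting and equating the coefficients of cos(x) and sin(x) gives A = 1/100, B = 7/100, so y_p = cos(x)/100 + 7*sin(x)/100.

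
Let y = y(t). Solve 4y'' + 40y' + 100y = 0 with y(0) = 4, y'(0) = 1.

y = 4*exp(-5*t) + 21*t*exp(-5*t)

Divide through by 4: y'' + 10y' + 25y = 0.
Characteristic equation r² + 10r + 25 = 0 has discriminant (10)² - 4·(25) = 0, so r = -5 is a repeated root.
Hence y_h = (C1 + C2*t)*exp(-5*t).
Apply the initial conditions: y(0) = C1 = 4 and y'(0) = C2 - 5*C1 = 1. Solving gives C1 = 4, C2 = 21.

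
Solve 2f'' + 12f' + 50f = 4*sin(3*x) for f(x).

Divide through by 2: f'' + 6f' + 25f = 2*sin(3*x).
Characteristic equation r² + 6r + 25 = 0 has discriminant (6)² - 4·(25) = -64 < 0, so r = -3 ± 4i.
Hence f_h = C1*cos(4*x)*exp(-3*x) + C2*exp(-3*x)*sin(4*x).
Try f_p = A*cos(3*x) + B*sin(3*x). Substituting and equating the coefficients of cos(3x) and sin(3x) gives A = -9/145, B = 8/145, so f_p = -9*cos(3*x)/145 + 8*sin(3*x)/145.

f = -9*cos(3*x)/145 + 8*sin(3*x)/145 + C1*cos(4*x)*exp(-3*x) + C2*exp(-3*x)*sin(4*x)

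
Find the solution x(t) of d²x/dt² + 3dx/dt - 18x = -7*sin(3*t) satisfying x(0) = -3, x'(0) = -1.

x = -121*exp(3*t)/54 - 113*exp(-6*t)/135 + 7*sin(3*t)/30 + 7*cos(3*t)/90

Characteristic equation r² + 3r - 18 = 0 factors as (r - 3)(r + 6) = 0, so r = 3, -6.
Hence x_h = C1*exp(3*t) + C2*exp(-6*t).
Try x_p = A*cos(3*t) + B*sin(3*t). Substituting and equating the coefficients of cos(3t) and sin(3t) gives A = 7/90, B = 7/30, so x_p = 7*sin(3*t)/30 + 7*cos(3*t)/90.
General solution: x = 7*sin(3*t)/30 + 7*cos(3*t)/90 + C1*exp(3*t) + C2*exp(-6*t).
Apply the initial conditions: x(0) = 7/90 + C1 + C2 = -3 and x'(0) = 7/10 - 6*C2 + 3*C1 = -1. Solving gives C1 = -121/54, C2 = -113/135.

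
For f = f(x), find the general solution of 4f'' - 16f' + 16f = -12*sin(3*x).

f = -36*cos(3*x)/169 + 15*sin(3*x)/169 + C1*exp(2*x) + C2*x*exp(2*x)

Divide through by 4: f'' - 4f' + 4f = -3*sin(3*x).
Characteristic equation r² - 4r + 4 = 0 has discriminant (-4)² - 4·(4) = 0, so r = 2 is a repeated root.
Hence f_h = (C1 + C2*x)*exp(2*x).
Try f_p = A*cos(3*x) + B*sin(3*x). Substituting and equating the coefficients of cos(3x) and sin(3x) gives A = -36/169, B = 15/169, so f_p = -36*cos(3*x)/169 + 15*sin(3*x)/169.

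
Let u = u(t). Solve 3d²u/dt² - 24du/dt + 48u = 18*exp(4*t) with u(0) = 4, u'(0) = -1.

Divide through by 3: u'' - 8u' + 16u = 6*exp(4*t).
Characteristic equation r² - 8r + 16 = 0 has discriminant (-8)² - 4·(16) = 0, so r = 4 is a repeated root.
Hence u_h = (C1 + C2*t)*exp(4*t).
Since exp(4*t) solves the homogeneous equation (r = 4 is a root of multiplicity 2), multiply the trial by t^2. Try u_p = A*t^2*exp(4*t). Substituting into the equation and dividing by exp(4*t) gives A = 3, so u_p = 3*t^2*exp(4*t).
General solution: u = C1*exp(4*t) + 3*t^2*exp(4*t) + C2*t*exp(4*t).
Apply the initial conditions: u(0) = C1 = 4 and u'(0) = C2 + 4*C1 = -1. Solving gives C1 = 4, C2 = -17.

u = 4*exp(4*t) - 17*t*exp(4*t) + 3*t**2*exp(4*t)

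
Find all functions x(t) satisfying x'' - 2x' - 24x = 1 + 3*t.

Characteristic equation r² - 2r - 24 = 0 factors as (r - 6)(r + 4) = 0, so r = 6, -4.
Hence x_h = C1*exp(6*t) + C2*exp(-4*t).
For the particular solution try x_p = A0 + A1*t. Substituting and matching coefficients of each power of t gives A0 = -1/32, A1 = -1/8, so x_p = -1/32 - t/8.

x = -1/32 - t/8 + C1*exp(6*t) + C2*exp(-4*t)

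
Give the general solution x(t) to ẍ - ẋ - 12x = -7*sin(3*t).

Characteristic equation r² - r - 12 = 0 factors as (r - 4)(r + 3) = 0, so r = 4, -3.
Hence x_h = C1*exp(4*t) + C2*exp(-3*t).
Try x_p = A*cos(3*t) + B*sin(3*t). Substituting and equating the coefficients of cos(3t) and sin(3t) gives A = -7/150, B = 49/150, so x_p = -7*cos(3*t)/150 + 49*sin(3*t)/150.

x = -7*cos(3*t)/150 + 49*sin(3*t)/150 + C1*exp(4*t) + C2*exp(-3*t)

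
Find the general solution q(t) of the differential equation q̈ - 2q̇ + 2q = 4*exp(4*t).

Characteristic equation r² - 2r + 2 = 0 has discriminant (-2)² - 4·(2) = -4 < 0, so r = 1 ± i.
Hence q_h = C1*cos(t)*exp(t) + C2*exp(t)*sin(t).
Try q_p = A*exp(4*t). Substituting into the equation and dividing by exp(4*t) gives A = 2/5, so q_p = 2*exp(4*t)/5.

q = 2*exp(4*t)/5 + C1*cos(t)*exp(t) + C2*exp(t)*sin(t)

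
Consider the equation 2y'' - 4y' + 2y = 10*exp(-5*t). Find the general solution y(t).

y = 5*exp(-5*t)/36 + C1*exp(t) + C2*t*exp(t)

Divide through by 2: y'' - 2y' + y = 5*exp(-5*t).
Characteristic equation r² - 2r + 1 = 0 has discriminant (-2)² - 4·(1) = 0, so r = 1 is a repeated root.
Hence y_h = (C1 + C2*t)*exp(t).
Try y_p = A*exp(-5*t). Substituting into the equation and dividing by exp(-5*t) gives A = 5/36, so y_p = 5*exp(-5*t)/36.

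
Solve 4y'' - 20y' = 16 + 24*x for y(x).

y = C2 - 26*x/25 - 3*x**2/5 + C1*exp(5*x)

Divide through by 4: y'' - 5y' = 4 + 6*x.
Characteristic equation r² - 5r = 0 factors as (r - 5)r = 0, so r = 5, 0.
Hence y_h = C1*exp(5*x) + C2.
Since 0 is a characteristic root (multiplicity 1), multiply the polynomial trial by x: try y_p = x*(A0 + A1*x). Substituting and matching coefficients of each power of x gives A0 = -26/25, A1 = -3/5, so y_p = -26*x/25 - 3*x^2/5.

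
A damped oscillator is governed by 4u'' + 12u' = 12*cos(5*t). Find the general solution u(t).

Divide through by 4: u'' + 3u' = 3*cos(5*t).
Characteristic equation r² + 3r = 0 factors as (r + 3)r = 0, so r = -3, 0.
Hence u_h = C1*exp(-3*t) + C2.
Try u_p = A*cos(5*t) + B*sin(5*t). Substituting and equating the coefficients of cos(5t) and sin(5t) gives A = -3/34, B = 9/170, so u_p = -3*cos(5*t)/34 + 9*sin(5*t)/170.

u = C2 - 3*cos(5*t)/34 + 9*sin(5*t)/170 + C1*exp(-3*t)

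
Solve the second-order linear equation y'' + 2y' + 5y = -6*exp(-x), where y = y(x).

Characteristic equation r² + 2r + 5 = 0 has discriminant (2)² - 4·(5) = -16 < 0, so r = -1 ± 2i.
Hence y_h = C1*cos(2*x)*exp(-x) + C2*exp(-x)*sin(2*x).
Try y_p = A*exp(-x). Substituting into the equation and dividing by exp(-x) gives A = -3/2, so y_p = -3*exp(-x)/2.

y = -3*exp(-x)/2 + C1*cos(2*x)*exp(-x) + C2*exp(-x)*sin(2*x)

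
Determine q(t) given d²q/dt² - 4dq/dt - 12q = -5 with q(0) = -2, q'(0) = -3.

q = 5/12 - 47*exp(6*t)/48 - 23*exp(-2*t)/16

Characteristic equation r² - 4r - 12 = 0 factors as (r - 6)(r + 2) = 0, so r = 6, -2.
Hence q_h = C1*exp(6*t) + C2*exp(-2*t).
For the particular solution try q_p = A0. Substituting and matching coefficients of each power of t gives A0 = 5/12, so q_p = 5/12.
General solution: q = 5/12 + C1*exp(6*t) + C2*exp(-2*t).
Apply the initial conditions: q(0) = 5/12 + C1 + C2 = -2 and q'(0) = -2*C2 + 6*C1 = -3. Solving gives C1 = -47/48, C2 = -23/16.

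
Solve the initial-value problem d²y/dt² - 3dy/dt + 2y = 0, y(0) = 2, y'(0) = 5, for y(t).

Characteristic equation r² - 3r + 2 = 0 factors as (r - 2)(r - 1) = 0, so r = 2, 1.
Hence y_h = C1*exp(2*t) + C2*exp(t).
Apply the initial conditions: y(0) = C1 + C2 = 2 and y'(0) = C2 + 2*C1 = 5. Solving gives C1 = 3, C2 = -1.

y = -exp(t) + 3*exp(2*t)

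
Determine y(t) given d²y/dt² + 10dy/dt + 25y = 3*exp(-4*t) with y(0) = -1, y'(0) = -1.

y = -4*exp(-5*t) + 3*exp(-4*t) - 9*t*exp(-5*t)

Characteristic equation r² + 10r + 25 = 0 has discriminant (10)² - 4·(25) = 0, so r = -5 is a repeated root.
Hence y_h = (C1 + C2*t)*exp(-5*t).
Try y_p = A*exp(-4*t). Substituting into the equation and dividing by exp(-4*t) gives A = 3, so y_p = 3*exp(-4*t).
General solution: y = 3*exp(-4*t) + C1*exp(-5*t) + C2*t*exp(-5*t).
Apply the initial conditions: y(0) = 3 + C1 = -1 and y'(0) = -12 + C2 - 5*C1 = -1. Solving gives C1 = -4, C2 = -9.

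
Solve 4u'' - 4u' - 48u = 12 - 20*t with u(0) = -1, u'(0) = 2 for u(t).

Divide through by 4: u'' - u' - 12u = 3 - 5*t.
Characteristic equation r² - r - 12 = 0 factors as (r - 4)(r + 3) = 0, so r = 4, -3.
Hence u_h = C1*exp(4*t) + C2*exp(-3*t).
For the particular solution try u_p = A0 + A1*t. Substituting and matching coefficients of each power of t gives A0 = -41/144, A1 = 5/12, so u_p = -41/144 + 5*t/12.
General solution: u = -41/144 + 5*t/12 + C1*exp(4*t) + C2*exp(-3*t).
Apply the initial conditions: u(0) = -41/144 + C1 + C2 = -1 and u'(0) = 5/12 - 3*C2 + 4*C1 = 2. Solving gives C1 = -9/112, C2 = -40/63.

u = -41/144 - 40*exp(-3*t)/63 - 9*exp(4*t)/112 + 5*t/12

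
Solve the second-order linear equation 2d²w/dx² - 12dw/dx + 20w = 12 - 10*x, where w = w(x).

w = 3/10 - x/2 + C1*cos(x)*exp(3*x) + C2*exp(3*x)*sin(x)

Divide through by 2: w'' - 6w' + 10w = 6 - 5*x.
Characteristic equation r² - 6r + 10 = 0 has discriminant (-6)² - 4·(10) = -4 < 0, so r = 3 ± i.
Hence w_h = C1*cos(x)*exp(3*x) + C2*exp(3*x)*sin(x).
For the particular solution try w_p = A0 + A1*x. Substituting and matching coefficients of each power of x gives A0 = 3/10, A1 = -1/2, so w_p = 3/10 - x/2.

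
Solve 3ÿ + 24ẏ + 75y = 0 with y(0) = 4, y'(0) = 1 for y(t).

Divide through by 3: y'' + 8y' + 25y = 0.
Characteristic equation r² + 8r + 25 = 0 has discriminant (8)² - 4·(25) = -36 < 0, so r = -4 ± 3i.
Hence y_h = C1*cos(3*t)*exp(-4*t) + C2*exp(-4*t)*sin(3*t).
Apply the initial conditions: y(0) = C1 = 4 and y'(0) = -4*C1 + 3*C2 = 1. Solving gives C1 = 4, C2 = 17/3.

y = 4*cos(3*t)*exp(-4*t) + 17*exp(-4*t)*sin(3*t)/3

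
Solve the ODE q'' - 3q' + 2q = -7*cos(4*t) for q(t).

Characteristic equation r² - 3r + 2 = 0 factors as (r - 1)(r - 2) = 0, so r = 1, 2.
Hence q_h = C1*exp(t) + C2*exp(2*t).
Try q_p = A*cos(4*t) + B*sin(4*t). Substituting and equating the coefficients of cos(4t) and sin(4t) gives A = 49/170, B = 21/85, so q_p = 21*sin(4*t)/85 + 49*cos(4*t)/170.

q = 21*sin(4*t)/85 + 49*cos(4*t)/170 + C1*exp(t) + C2*exp(2*t)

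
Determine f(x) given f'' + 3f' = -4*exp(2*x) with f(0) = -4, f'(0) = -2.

f = -4 - 2*exp(2*x)/5 + 2*exp(-3*x)/5

Characteristic equation r² + 3r = 0 factors as (r + 3)r = 0, so r = -3, 0.
Hence f_h = C1*exp(-3*x) + C2.
Try f_p = A*exp(2*x). Substituting into the equation and dividing by exp(2*x) gives A = -2/5, so f_p = -2*exp(2*x)/5.
General solution: f = C2 - 2*exp(2*x)/5 + C1*exp(-3*x).
Apply the initial conditions: f(0) = -2/5 + C1 + C2 = -4 and f'(0) = -4/5 - 3*C1 = -2. Solving gives C1 = 2/5, C2 = -4.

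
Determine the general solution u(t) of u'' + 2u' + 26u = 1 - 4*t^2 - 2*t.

u = 239/4394 - 9*t/169 - 2*t**2/13 + C1*cos(5*t)*exp(-t) + C2*exp(-t)*sin(5*t)

Characteristic equation r² + 2r + 26 = 0 has discriminant (2)² - 4·(26) = -100 < 0, so r = -1 ± 5i.
Hence u_h = C1*cos(5*t)*exp(-t) + C2*exp(-t)*sin(5*t).
For the particular solution try u_p = A0 + A1*t + A2*t^2. Substituting and matching coefficients of each power of t gives A0 = 239/4394, A1 = -9/169, A2 = -2/13, so u_p = 239/4394 - 9*t/169 - 2*t^2/13.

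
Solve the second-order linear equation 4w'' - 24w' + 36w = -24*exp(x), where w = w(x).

w = -3*exp(x)/2 + C1*exp(3*x) + C2*x*exp(3*x)

Divide through by 4: w'' - 6w' + 9w = -6*exp(x).
Characteristic equation r² - 6r + 9 = 0 has discriminant (-6)² - 4·(9) = 0, so r = 3 is a repeated root.
Hence w_h = (C1 + C2*x)*exp(3*x).
Try w_p = A*exp(x). Substituting into the equation and dividing by exp(x) gives A = -3/2, so w_p = -3*exp(x)/2.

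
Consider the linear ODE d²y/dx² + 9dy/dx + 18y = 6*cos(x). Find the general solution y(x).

y = 27*sin(x)/185 + 51*cos(x)/185 + C1*exp(-6*x) + C2*exp(-3*x)

Characteristic equation r² + 9r + 18 = 0 factors as (r + 6)(r + 3) = 0, so r = -6, -3.
Hence y_h = C1*exp(-6*x) + C2*exp(-3*x).
Try y_p = A*cos(x) + B*sin(x). Substituting and equating the coefficients of cos(x) and sin(x) gives A = 51/185, B = 27/185, so y_p = 27*sin(x)/185 + 51*cos(x)/185.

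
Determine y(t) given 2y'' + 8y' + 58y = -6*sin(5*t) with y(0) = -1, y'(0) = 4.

y = -3*sin(5*t)/104 + 15*cos(5*t)/104 - 119*cos(5*t)*exp(-2*t)/104 + 193*exp(-2*t)*sin(5*t)/520

Divide through by 2: y'' + 4y' + 29y = -3*sin(5*t).
Characteristic equation r² + 4r + 29 = 0 has discriminant (4)² - 4·(29) = -100 < 0, so r = -2 ± 5i.
Hence y_h = C1*cos(5*t)*exp(-2*t) + C2*exp(-2*t)*sin(5*t).
Try y_p = A*cos(5*t) + B*sin(5*t). Substituting and equating the coefficients of cos(5t) and sin(5t) gives A = 15/104, B = -3/104, so y_p = -3*sin(5*t)/104 + 15*cos(5*t)/104.
General solution: y = -3*sin(5*t)/104 + 15*cos(5*t)/104 + C1*cos(5*t)*exp(-2*t) + C2*exp(-2*t)*sin(5*t).
Apply the initial conditions: y(0) = 15/104 + C1 = -1 and y'(0) = -15/104 - 2*C1 + 5*C2 = 4. Solving gives C1 = -119/104, C2 = 193/520.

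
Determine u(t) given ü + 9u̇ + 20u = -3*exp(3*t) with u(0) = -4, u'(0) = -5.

Characteristic equation r² + 9r + 20 = 0 factors as (r + 4)(r + 5) = 0, so r = -4, -5.
Hence u_h = C1*exp(-4*t) + C2*exp(-5*t).
Try u_p = A*exp(3*t). Substituting into the equation and dividing by exp(3*t) gives A = -3/56, so u_p = -3*exp(3*t)/56.
General solution: u = -3*exp(3*t)/56 + C1*exp(-4*t) + C2*exp(-5*t).
Apply the initial conditions: u(0) = -3/56 + C1 + C2 = -4 and u'(0) = -9/56 - 5*C2 - 4*C1 = -5. Solving gives C1 = -172/7, C2 = 165/8.

u = -172*exp(-4*t)/7 - 3*exp(3*t)/56 + 165*exp(-5*t)/8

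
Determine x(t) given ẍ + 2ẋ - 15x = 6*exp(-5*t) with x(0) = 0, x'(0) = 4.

Characteristic equation r² + 2r - 15 = 0 factors as (r + 5)(r - 3) = 0, so r = -5, 3.
Hence x_h = C1*exp(-5*t) + C2*exp(3*t).
Since exp(-5*t) solves the homogeneous equation (r = -5 is a root of multiplicity 1), multiply the trial by t. Try x_p = A*t*exp(-5*t). Substituting into the equation and dividing by exp(-5*t) gives A = -3/4, so x_p = -3*t*exp(-5*t)/4.
General solution: x = C1*exp(-5*t) + C2*exp(3*t) - 3*t*exp(-5*t)/4.
Apply the initial conditions: x(0) = C1 + C2 = 0 and x'(0) = -3/4 - 5*C1 + 3*C2 = 4. Solving gives C1 = -19/32, C2 = 19/32.

x = -19*exp(-5*t)/32 + 19*exp(3*t)/32 - 3*t*exp(-5*t)/4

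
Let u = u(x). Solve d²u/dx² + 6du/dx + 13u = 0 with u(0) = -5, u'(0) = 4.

Characteristic equation r² + 6r + 13 = 0 has discriminant (6)² - 4·(13) = -16 < 0, so r = -3 ± 2i.
Hence u_h = C1*cos(2*x)*exp(-3*x) + C2*exp(-3*x)*sin(2*x).
Apply the initial conditions: u(0) = C1 = -5 and u'(0) = -3*C1 + 2*C2 = 4. Solving gives C1 = -5, C2 = -11/2.

u = -5*cos(2*x)*exp(-3*x) - 11*exp(-3*x)*sin(2*x)/2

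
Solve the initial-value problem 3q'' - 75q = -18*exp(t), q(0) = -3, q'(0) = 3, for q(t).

Divide through by 3: q'' - 25q = -6*exp(t).
Characteristic equation r² - 25 = 0 factors as (r - 5)(r + 5) = 0, so r = 5, -5.
Hence q_h = C1*exp(5*t) + C2*exp(-5*t).
Try q_p = A*exp(t). Substituting into the equation and dividing by exp(t) gives A = 1/4, so q_p = exp(t)/4.
General solution: q = exp(t)/4 + C1*exp(5*t) + C2*exp(-5*t).
Apply the initial conditions: q(0) = 1/4 + C1 + C2 = -3 and q'(0) = 1/4 - 5*C2 + 5*C1 = 3. Solving gives C1 = -27/20, C2 = -19/10.

q = -27*exp(5*t)/20 - 19*exp(-5*t)/10 + exp(t)/4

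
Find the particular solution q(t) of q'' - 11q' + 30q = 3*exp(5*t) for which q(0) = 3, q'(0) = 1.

Characteristic equation r² - 11r + 30 = 0 factors as (r - 5)(r - 6) = 0, so r = 5, 6.
Hence q_h = C1*exp(5*t) + C2*exp(6*t).
Since exp(5*t) solves the homogeneous equation (r = 5 is a root of multiplicity 1), multiply the trial by t. Try q_p = A*t*exp(5*t). Substituting into the equation and dividing by exp(5*t) gives A = -3, so q_p = -3*t*exp(5*t).
General solution: q = C1*exp(5*t) + C2*exp(6*t) - 3*t*exp(5*t).
Apply the initial conditions: q(0) = C1 + C2 = 3 and q'(0) = -3 + 5*C1 + 6*C2 = 1. Solving gives C1 = 14, C2 = -11.

q = -11*exp(6*t) + 14*exp(5*t) - 3*t*exp(5*t)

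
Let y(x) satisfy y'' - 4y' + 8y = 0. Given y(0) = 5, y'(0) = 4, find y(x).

y = -3*exp(2*x)*sin(2*x) + 5*cos(2*x)*exp(2*x)

Characteristic equation r² - 4r + 8 = 0 has discriminant (-4)² - 4·(8) = -16 < 0, so r = 2 ± 2i.
Hence y_h = C1*cos(2*x)*exp(2*x) + C2*exp(2*x)*sin(2*x).
Apply the initial conditions: y(0) = C1 = 5 and y'(0) = 2*C1 + 2*C2 = 4. Solving gives C1 = 5, C2 = -3.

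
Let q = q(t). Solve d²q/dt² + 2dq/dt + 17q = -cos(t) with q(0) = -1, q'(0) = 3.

Characteristic equation r² + 2r + 17 = 0 has discriminant (2)² - 4·(17) = -64 < 0, so r = -1 ± 4i.
Hence q_h = C1*cos(4*t)*exp(-t) + C2*exp(-t)*sin(4*t).
Try q_p = A*cos(t) + B*sin(t). Substituting and equating the coefficients of cos(t) and sin(t) gives A = -4/65, B = -1/130, so q_p = -4*cos(t)/65 - sin(t)/130.
General solution: q = -4*cos(t)/65 - sin(t)/130 + C1*cos(4*t)*exp(-t) + C2*exp(-t)*sin(4*t).
Apply the initial conditions: q(0) = -4/65 + C1 = -1 and q'(0) = -1/130 - C1 + 4*C2 = 3. Solving gives C1 = -61/65, C2 = 269/520.

q = -4*cos(t)/65 - sin(t)/130 - 61*cos(4*t)*exp(-t)/65 + 269*exp(-t)*sin(4*t)/520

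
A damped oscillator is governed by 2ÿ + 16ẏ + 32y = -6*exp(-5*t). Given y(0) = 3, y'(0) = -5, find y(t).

y = -3*exp(-5*t) + 6*exp(-4*t) + 4*t*exp(-4*t)

Divide through by 2: y'' + 8y' + 16y = -3*exp(-5*t).
Characteristic equation r² + 8r + 16 = 0 has discriminant (8)² - 4·(16) = 0, so r = -4 is a repeated root.
Hence y_h = (C1 + C2*t)*exp(-4*t).
Try y_p = A*exp(-5*t). Substituting into the equation and dividing by exp(-5*t) gives A = -3, so y_p = -3*exp(-5*t).
General solution: y = -3*exp(-5*t) + C1*exp(-4*t) + C2*t*exp(-4*t).
Apply the initial conditions: y(0) = -3 + C1 = 3 and y'(0) = 15 + C2 - 4*C1 = -5. Solving gives C1 = 6, C2 = 4.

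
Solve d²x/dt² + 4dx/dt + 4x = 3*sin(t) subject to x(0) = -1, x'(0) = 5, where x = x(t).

x = -13*exp(-2*t)/25 - 12*cos(t)/25 + 9*sin(t)/25 + 18*t*exp(-2*t)/5

Characteristic equation r² + 4r + 4 = 0 has discriminant (4)² - 4·(4) = 0, so r = -2 is a repeated root.
Hence x_h = (C1 + C2*t)*exp(-2*t).
Try x_p = A*cos(t) + B*sin(t). Substituting and equating the coefficients of cos(t) and sin(t) gives A = -12/25, B = 9/25, so x_p = -12*cos(t)/25 + 9*sin(t)/25.
General solution: x = -12*cos(t)/25 + 9*sin(t)/25 + C1*exp(-2*t) + C2*t*exp(-2*t).
Apply the initial conditions: x(0) = -12/25 + C1 = -1 and x'(0) = 9/25 + C2 - 2*C1 = 5. Solving gives C1 = -13/25, C2 = 18/5.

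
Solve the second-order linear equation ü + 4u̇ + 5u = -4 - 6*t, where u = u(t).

Characteristic equation r² + 4r + 5 = 0 has discriminant (4)² - 4·(5) = -4 < 0, so r = -2 ± i.
Hence u_h = C1*cos(t)*exp(-2*t) + C2*exp(-2*t)*sin(t).
For the particular solution try u_p = A0 + A1*t. Substituting and matching coefficients of each power of t gives A0 = 4/25, A1 = -6/5, so u_p = 4/25 - 6*t/5.

u = 4/25 - 6*t/5 + C1*cos(t)*exp(-2*t) + C2*exp(-2*t)*sin(t)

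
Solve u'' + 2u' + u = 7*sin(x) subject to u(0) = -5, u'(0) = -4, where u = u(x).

Characteristic equation r² + 2r + 1 = 0 has discriminant (2)² - 4·(1) = 0, so r = -1 is a repeated root.
Hence u_h = (C1 + C2*x)*exp(-x).
Try u_p = A*cos(x) + B*sin(x). Substituting and equating the coefficients of cos(x) and sin(x) gives A = -7/2, B = 0, so u_p = -7*cos(x)/2.
General solution: u = -7*cos(x)/2 + C1*exp(-x) + C2*x*exp(-x).
Apply the initial conditions: u(0) = -7/2 + C1 = -5 and u'(0) = C2 - C1 = -4. Solving gives C1 = -3/2, C2 = -11/2.

u = -7*cos(x)/2 - 3*exp(-x)/2 - 11*x*exp(-x)/2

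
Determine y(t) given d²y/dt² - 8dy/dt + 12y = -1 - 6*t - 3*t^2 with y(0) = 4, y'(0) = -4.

y = -43/72 - 445*exp(6*t)/144 - 5*t/6 - t**2/4 + 123*exp(2*t)/16

Characteristic equation r² - 8r + 12 = 0 factors as (r - 6)(r - 2) = 0, so r = 6, 2.
Hence y_h = C1*exp(6*t) + C2*exp(2*t).
For the particular solution try y_p = A0 + A1*t + A2*t^2. Substituting and matching coefficients of each power of t gives A0 = -43/72, A1 = -5/6, A2 = -1/4, so y_p = -43/72 - 5*t/6 - t^2/4.
General solution: y = -43/72 - 5*t/6 - t^2/4 + C1*exp(6*t) + C2*exp(2*t).
Apply the initial conditions: y(0) = -43/72 + C1 + C2 = 4 and y'(0) = -5/6 + 2*C2 + 6*C1 = -4. Solving gives C1 = -445/144, C2 = 123/16.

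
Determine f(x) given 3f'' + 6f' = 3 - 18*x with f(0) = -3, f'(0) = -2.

Divide through by 3: f'' + 2f' = 1 - 6*x.
Characteristic equation r² + 2r = 0 factors as (r + 2)r = 0, so r = -2, 0.
Hence f_h = C1*exp(-2*x) + C2.
Since 0 is a characteristic root (multiplicity 1), multiply the polynomial trial by x: try f_p = x*(A0 + A1*x). Substituting and matching coefficients of each power of x gives A0 = 2, A1 = -3/2, so f_p = 2*x - 3*x^2/2.
General solution: f = C2 + 2*x - 3*x^2/2 + C1*exp(-2*x).
Apply the initial conditions: f(0) = C1 + C2 = -3 and f'(0) = 2 - 2*C1 = -2. Solving gives C1 = 2, C2 = -5.

f = -5 + 2*x + 2*exp(-2*x) - 3*x**2/2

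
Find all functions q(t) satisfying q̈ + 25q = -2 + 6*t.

Characteristic equation r² + 25 = 0 has discriminant (0)² - 4·(25) = -100 < 0, so r = ± 5i.
Hence q_h = C1*cos(5*t) + C2*sin(5*t).
For the particular solution try q_p = A0 + A1*t. Substituting and matching coefficients of each power of t gives A0 = -2/25, A1 = 6/25, so q_p = -2/25 + 6*t/25.

q = -2/25 + 6*t/25 + C1*cos(5*t) + C2*sin(5*t)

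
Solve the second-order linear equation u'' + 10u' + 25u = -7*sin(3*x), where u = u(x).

u = -28*sin(3*x)/289 + 105*cos(3*x)/578 + C1*exp(-5*x) + C2*x*exp(-5*x)

Characteristic equation r² + 10r + 25 = 0 has discriminant (10)² - 4·(25) = 0, so r = -5 is a repeated root.
Hence u_h = (C1 + C2*x)*exp(-5*x).
Try u_p = A*cos(3*x) + B*sin(3*x). Substituting and equating the coefficients of cos(3x) and sin(3x) gives A = 105/578, B = -28/289, so u_p = -28*sin(3*x)/289 + 105*cos(3*x)/578.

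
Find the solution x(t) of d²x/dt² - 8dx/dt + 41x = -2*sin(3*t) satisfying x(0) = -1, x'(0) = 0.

x = -3*cos(3*t)/100 - sin(3*t)/25 - 97*cos(5*t)*exp(4*t)/100 + 4*exp(4*t)*sin(5*t)/5

Characteristic equation r² - 8r + 41 = 0 has discriminant (-8)² - 4·(41) = -100 < 0, so r = 4 ± 5i.
Hence x_h = C1*cos(5*t)*exp(4*t) + C2*exp(4*t)*sin(5*t).
Try x_p = A*cos(3*t) + B*sin(3*t). Substituting and equating the coefficients of cos(3t) and sin(3t) gives A = -3/100, B = -1/25, so x_p = -3*cos(3*t)/100 - sin(3*t)/25.
General solution: x = -3*cos(3*t)/100 - sin(3*t)/25 + C1*cos(5*t)*exp(4*t) + C2*exp(4*t)*sin(5*t).
Apply the initial conditions: x(0) = -3/100 + C1 = -1 and x'(0) = -3/25 + 4*C1 + 5*C2 = 0. Solving gives C1 = -97/100, C2 = 4/5.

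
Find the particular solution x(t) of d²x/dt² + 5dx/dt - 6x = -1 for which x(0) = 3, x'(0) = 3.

x = 1/6 - exp(-6*t)/42 + 20*exp(t)/7

Characteristic equation r² + 5r - 6 = 0 factors as (r - 1)(r + 6) = 0, so r = 1, -6.
Hence x_h = C1*exp(t) + C2*exp(-6*t).
For the particular solution try x_p = A0. Substituting and matching coefficients of each power of t gives A0 = 1/6, so x_p = 1/6.
General solution: x = 1/6 + C1*exp(t) + C2*exp(-6*t).
Apply the initial conditions: x(0) = 1/6 + C1 + C2 = 3 and x'(0) = C1 - 6*C2 = 3. Solving gives C1 = 20/7, C2 = -1/42.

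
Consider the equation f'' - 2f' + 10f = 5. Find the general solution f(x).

Characteristic equation r² - 2r + 10 = 0 has discriminant (-2)² - 4·(10) = -36 < 0, so r = 1 ± 3i.
Hence f_h = C1*cos(3*x)*exp(x) + C2*exp(x)*sin(3*x).
For the particular solution try f_p = A0. Substituting and matching coefficients of each power of x gives A0 = 1/2, so f_p = 1/2.

f = 1/2 + C1*cos(3*x)*exp(x) + C2*exp(x)*sin(3*x)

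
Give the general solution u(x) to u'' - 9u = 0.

u = C1*exp(-3*x) + C2*exp(3*x)

Characteristic equation r² - 9 = 0 factors as (r + 3)(r - 3) = 0, so r = -3, 3.
Hence u_h = C1*exp(-3*x) + C2*exp(3*x).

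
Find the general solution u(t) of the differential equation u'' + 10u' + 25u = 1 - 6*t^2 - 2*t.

u = 9/625 - 6*t**2/25 + 14*t/125 + C1*exp(-5*t) + C2*t*exp(-5*t)

Characteristic equation r² + 10r + 25 = 0 has discriminant (10)² - 4·(25) = 0, so r = -5 is a repeated root.
Hence u_h = (C1 + C2*t)*exp(-5*t).
For the particular solution try u_p = A0 + A1*t + A2*t^2. Substituting and matching coefficients of each power of t gives A0 = 9/625, A1 = 14/125, A2 = -6/25, so u_p = 9/625 - 6*t^2/25 + 14*t/125.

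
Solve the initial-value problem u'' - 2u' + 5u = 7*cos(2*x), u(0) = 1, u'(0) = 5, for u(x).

u = -28*sin(2*x)/17 + 7*cos(2*x)/17 + 10*cos(2*x)*exp(x)/17 + 131*exp(x)*sin(2*x)/34

Characteristic equation r² - 2r + 5 = 0 has discriminant (-2)² - 4·(5) = -16 < 0, so r = 1 ± 2i.
Hence u_h = C1*cos(2*x)*exp(x) + C2*exp(x)*sin(2*x).
Try u_p = A*cos(2*x) + B*sin(2*x). Substituting and equating the coefficients of cos(2x) and sin(2x) gives A = 7/17, B = -28/17, so u_p = -28*sin(2*x)/17 + 7*cos(2*x)/17.
General solution: u = -28*sin(2*x)/17 + 7*cos(2*x)/17 + C1*cos(2*x)*exp(x) + C2*exp(x)*sin(2*x).
Apply the initial conditions: u(0) = 7/17 + C1 = 1 and u'(0) = -56/17 + C1 + 2*C2 = 5. Solving gives C1 = 10/17, C2 = 131/34.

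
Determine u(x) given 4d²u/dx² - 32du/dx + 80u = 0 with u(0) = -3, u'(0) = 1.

u = -3*cos(2*x)*exp(4*x) + 13*exp(4*x)*sin(2*x)/2

Divide through by 4: u'' - 8u' + 20u = 0.
Characteristic equation r² - 8r + 20 = 0 has discriminant (-8)² - 4·(20) = -16 < 0, so r = 4 ± 2i.
Hence u_h = C1*cos(2*x)*exp(4*x) + C2*exp(4*x)*sin(2*x).
Apply the initial conditions: u(0) = C1 = -3 and u'(0) = 2*C2 + 4*C1 = 1. Solving gives C1 = -3, C2 = 13/2.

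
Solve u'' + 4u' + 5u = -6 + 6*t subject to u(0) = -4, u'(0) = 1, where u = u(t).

u = -54/25 + 6*t/5 - 97*exp(-2*t)*sin(t)/25 - 46*cos(t)*exp(-2*t)/25

Characteristic equation r² + 4r + 5 = 0 has discriminant (4)² - 4·(5) = -4 < 0, so r = -2 ± i.
Hence u_h = C1*cos(t)*exp(-2*t) + C2*exp(-2*t)*sin(t).
For the particular solution try u_p = A0 + A1*t. Substituting and matching coefficients of each power of t gives A0 = -54/25, A1 = 6/5, so u_p = -54/25 + 6*t/5.
General solution: u = -54/25 + 6*t/5 + C1*cos(t)*exp(-2*t) + C2*exp(-2*t)*sin(t).
Apply the initial conditions: u(0) = -54/25 + C1 = -4 and u'(0) = 6/5 + C2 - 2*C1 = 1. Solving gives C1 = -46/25, C2 = -97/25.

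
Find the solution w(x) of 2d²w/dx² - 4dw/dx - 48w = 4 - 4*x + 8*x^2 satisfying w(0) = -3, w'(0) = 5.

w = -23/216 - 361*exp(6*x)/540 - 89*exp(-4*x)/40 - x**2/6 + x/9

Divide through by 2: w'' - 2w' - 24w = 2 - 2*x + 4*x^2.
Characteristic equation r² - 2r - 24 = 0 factors as (r - 6)(r + 4) = 0, so r = 6, -4.
Hence w_h = C1*exp(6*x) + C2*exp(-4*x).
For the particular solution try w_p = A0 + A1*x + A2*x^2. Substituting and matching coefficients of each power of x gives A0 = -23/216, A1 = 1/9, A2 = -1/6, so w_p = -23/216 - x^2/6 + x/9.
General solution: w = -23/216 - x^2/6 + x/9 + C1*exp(6*x) + C2*exp(-4*x).
Apply the initial conditions: w(0) = -23/216 + C1 + C2 = -3 and w'(0) = 1/9 - 4*C2 + 6*C1 = 5. Solving gives C1 = -361/540, C2 = -89/40.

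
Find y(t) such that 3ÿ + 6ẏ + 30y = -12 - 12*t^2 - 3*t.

Divide through by 3: y'' + 2y' + 10y = -4 - t - 4*t^2.
Characteristic equation r² + 2r + 10 = 0 has discriminant (2)² - 4·(10) = -36 < 0, so r = -1 ± 3i.
Hence y_h = C1*cos(3*t)*exp(-t) + C2*exp(-t)*sin(3*t).
For the particular solution try y_p = A0 + A1*t + A2*t^2. Substituting and matching coefficients of each power of t gives A0 = -83/250, A1 = 3/50, A2 = -2/5, so y_p = -83/250 - 2*t^2/5 + 3*t/50.

y = -83/250 - 2*t**2/5 + 3*t/50 + C1*cos(3*t)*exp(-t) + C2*exp(-t)*sin(3*t)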